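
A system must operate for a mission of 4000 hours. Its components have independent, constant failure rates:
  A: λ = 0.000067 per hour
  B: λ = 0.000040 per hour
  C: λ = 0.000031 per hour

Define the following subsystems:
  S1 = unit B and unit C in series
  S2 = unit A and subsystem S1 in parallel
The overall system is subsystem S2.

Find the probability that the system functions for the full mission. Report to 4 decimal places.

R(A) = exp(−0.000067 × 4000) = 0.764908
R(B) = exp(−0.000040 × 4000) = 0.852144
R(C) = exp(−0.000031 × 4000) = 0.883380
Series (B and C): 0.852144 × 0.883380 = 0.752767
Parallel (A and [0.752767]): 1 − (1 − 0.764908)(1 − 0.752767) = 0.9419

0.9419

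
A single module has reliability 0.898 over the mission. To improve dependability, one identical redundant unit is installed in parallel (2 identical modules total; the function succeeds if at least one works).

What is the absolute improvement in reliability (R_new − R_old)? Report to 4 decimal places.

0.0916

R_before = 0.898
R_after = 1 − (1 − 0.898)^2 = 0.9896
ΔR = 0.9896 − 0.898 = 0.0916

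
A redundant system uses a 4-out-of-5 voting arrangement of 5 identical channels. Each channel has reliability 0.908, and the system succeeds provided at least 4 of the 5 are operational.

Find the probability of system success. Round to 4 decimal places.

R = Σ_{i=4}^{5} C(5,i) p^i (1−p)^{5−i} with p = 0.908
C(5,4)·0.908^4·0.092^1 = 0.312681
C(5,5)·0.908^5·0.092^0 = 0.617205
Sum = 0.9299

0.9299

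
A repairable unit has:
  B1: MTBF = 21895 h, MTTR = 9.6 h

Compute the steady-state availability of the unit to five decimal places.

A(B1) = MTBF/(MTBF+MTTR) = 21895/(21895+9.6) = 0.99956

0.99956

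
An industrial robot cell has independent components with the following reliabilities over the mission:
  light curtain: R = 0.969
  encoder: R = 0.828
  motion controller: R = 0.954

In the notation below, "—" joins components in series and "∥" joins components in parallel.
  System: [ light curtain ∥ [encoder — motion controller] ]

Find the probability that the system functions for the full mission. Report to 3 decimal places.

0.993

Series (encoder and motion controller): 0.82800 × 0.95400 = 0.78991
Parallel (light curtain and [0.78991]): 1 − (1 − 0.96900)(1 − 0.78991) = 0.993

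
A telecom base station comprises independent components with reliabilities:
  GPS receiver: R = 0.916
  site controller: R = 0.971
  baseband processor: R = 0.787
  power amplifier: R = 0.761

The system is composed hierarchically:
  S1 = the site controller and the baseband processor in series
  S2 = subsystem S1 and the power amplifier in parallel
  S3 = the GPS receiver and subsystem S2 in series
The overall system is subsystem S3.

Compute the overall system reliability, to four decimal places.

Series (site controller and baseband processor): 0.971000 × 0.787000 = 0.764177
Parallel ([0.764177] and power amplifier): 1 − (1 − 0.764177)(1 − 0.761000) = 0.943638
Series (GPS receiver and [0.943638]): 0.916000 × 0.943638 = 0.8644

0.8644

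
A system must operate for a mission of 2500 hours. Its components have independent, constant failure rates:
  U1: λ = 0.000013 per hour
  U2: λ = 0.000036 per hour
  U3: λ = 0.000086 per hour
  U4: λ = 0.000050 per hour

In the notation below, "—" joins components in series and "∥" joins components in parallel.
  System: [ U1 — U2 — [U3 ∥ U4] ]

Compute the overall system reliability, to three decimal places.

R(U1) = exp(−0.000013 × 2500) = 0.96802
R(U2) = exp(−0.000036 × 2500) = 0.91393
R(U3) = exp(−0.000086 × 2500) = 0.80654
R(U4) = exp(−0.000050 × 2500) = 0.88250
Parallel (U3 and U4): 1 − (1 − 0.80654)(1 − 0.88250) = 0.97727
Series (U1, U2, and [0.97727]): 0.96802 × 0.91393 × 0.97727 = 0.865

0.865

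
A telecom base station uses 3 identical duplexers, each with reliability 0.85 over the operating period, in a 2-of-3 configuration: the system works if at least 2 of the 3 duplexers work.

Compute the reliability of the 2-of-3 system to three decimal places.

0.939

R = Σ_{i=2}^{3} C(3,i) p^i (1−p)^{3−i} with p = 0.85
C(3,2)·0.85^2·0.15^1 = 0.32513
C(3,3)·0.85^3·0.15^0 = 0.61413
Sum = 0.939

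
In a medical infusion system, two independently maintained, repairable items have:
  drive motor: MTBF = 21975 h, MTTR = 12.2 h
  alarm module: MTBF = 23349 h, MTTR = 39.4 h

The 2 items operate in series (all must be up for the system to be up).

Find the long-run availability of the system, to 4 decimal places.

A(drive motor) = MTBF/(MTBF+MTTR) = 21975/(21975+12.2) = 0.999445
A(alarm module) = MTBF/(MTBF+MTTR) = 23349/(23349+39.4) = 0.998315
Series availability: 0.999445 × 0.998315 = 0.9978

0.9978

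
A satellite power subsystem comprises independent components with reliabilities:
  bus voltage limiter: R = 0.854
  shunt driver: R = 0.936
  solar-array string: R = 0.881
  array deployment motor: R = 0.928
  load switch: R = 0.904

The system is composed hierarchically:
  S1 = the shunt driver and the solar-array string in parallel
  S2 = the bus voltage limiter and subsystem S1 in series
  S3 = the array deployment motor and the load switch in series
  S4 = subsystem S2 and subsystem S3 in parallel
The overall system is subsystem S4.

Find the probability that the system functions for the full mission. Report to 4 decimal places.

Parallel (shunt driver and solar-array string): 1 − (1 − 0.936000)(1 − 0.881000) = 0.992384
Series (bus voltage limiter and [0.992384]): 0.854000 × 0.992384 = 0.847496
Series (array deployment motor and load switch): 0.928000 × 0.904000 = 0.838912
Parallel ([0.847496] and [0.838912]): 1 − (1 − 0.847496)(1 − 0.838912) = 0.9754

0.9754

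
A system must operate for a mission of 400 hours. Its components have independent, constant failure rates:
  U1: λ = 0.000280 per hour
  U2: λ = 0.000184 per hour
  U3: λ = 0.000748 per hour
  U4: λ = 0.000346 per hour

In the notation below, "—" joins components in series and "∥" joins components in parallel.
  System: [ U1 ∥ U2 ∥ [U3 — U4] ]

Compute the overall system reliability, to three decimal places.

R(U1) = exp(−0.000280 × 400) = 0.89404
R(U2) = exp(−0.000184 × 400) = 0.92904
R(U3) = exp(−0.000748 × 400) = 0.74141
R(U4) = exp(−0.000346 × 400) = 0.87075
Series (U3 and U4): 0.74141 × 0.87075 = 0.64558
Parallel (U1, U2, and [0.64558]): 1 − (1 − 0.89404)(1 − 0.92904)(1 − 0.64558) = 0.997

0.997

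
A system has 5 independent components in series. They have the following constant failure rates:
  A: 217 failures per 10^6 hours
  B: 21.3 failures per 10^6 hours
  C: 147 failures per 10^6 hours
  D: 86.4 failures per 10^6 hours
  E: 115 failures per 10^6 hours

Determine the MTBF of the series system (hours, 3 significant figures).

1700

Series of exponential components: λ_sys = Σ λ_i
λ_sys = 0.000217 + 0.0000213 + 0.000147 + 0.0000864 + 0.000115 = 5.8670e-04 /h
MTBF = 1 / λ_sys = 1700 h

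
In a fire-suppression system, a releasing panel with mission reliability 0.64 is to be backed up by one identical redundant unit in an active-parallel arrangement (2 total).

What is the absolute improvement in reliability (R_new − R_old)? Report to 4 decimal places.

R_before = 0.64
R_after = 1 − (1 − 0.64)^2 = 0.8704
ΔR = 0.8704 − 0.64 = 0.2304

0.2304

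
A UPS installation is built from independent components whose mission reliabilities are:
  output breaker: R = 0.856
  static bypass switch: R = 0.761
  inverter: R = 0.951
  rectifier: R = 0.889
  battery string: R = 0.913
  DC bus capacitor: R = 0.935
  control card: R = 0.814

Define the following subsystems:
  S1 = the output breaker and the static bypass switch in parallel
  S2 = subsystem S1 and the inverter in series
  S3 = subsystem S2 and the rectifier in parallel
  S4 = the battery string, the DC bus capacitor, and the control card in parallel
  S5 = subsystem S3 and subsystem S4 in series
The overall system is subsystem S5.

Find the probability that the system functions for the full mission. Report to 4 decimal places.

0.9899

Parallel (output breaker and static bypass switch): 1 − (1 − 0.856000)(1 − 0.761000) = 0.965584
Series ([0.965584] and inverter): 0.965584 × 0.951000 = 0.918270
Parallel ([0.918270] and rectifier): 1 − (1 − 0.918270)(1 − 0.889000) = 0.990928
Parallel (battery string, DC bus capacitor, and control card): 1 − (1 − 0.913000)(1 − 0.935000)(1 − 0.814000) = 0.998948
Series ([0.990928] and [0.998948]): 0.990928 × 0.998948 = 0.9899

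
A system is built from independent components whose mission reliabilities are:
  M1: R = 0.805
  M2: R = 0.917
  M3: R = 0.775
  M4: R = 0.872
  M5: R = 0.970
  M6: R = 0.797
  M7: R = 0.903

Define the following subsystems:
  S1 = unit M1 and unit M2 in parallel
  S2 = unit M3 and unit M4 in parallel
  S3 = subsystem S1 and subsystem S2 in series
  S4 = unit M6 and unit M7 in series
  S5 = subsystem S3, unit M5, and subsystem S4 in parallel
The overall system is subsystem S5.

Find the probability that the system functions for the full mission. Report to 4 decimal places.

0.9996

Parallel (M1 and M2): 1 − (1 − 0.805000)(1 − 0.917000) = 0.983815
Parallel (M3 and M4): 1 − (1 − 0.775000)(1 − 0.872000) = 0.971200
Series ([0.983815] and [0.971200]): 0.983815 × 0.971200 = 0.955481
Series (M6 and M7): 0.797000 × 0.903000 = 0.719691
Parallel ([0.955481], M5, and [0.719691]): 1 − (1 − 0.955481)(1 − 0.970000)(1 − 0.719691) = 0.9996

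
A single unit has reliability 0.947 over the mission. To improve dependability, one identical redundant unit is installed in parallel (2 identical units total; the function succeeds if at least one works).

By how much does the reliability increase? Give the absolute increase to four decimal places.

R_before = 0.947
R_after = 1 − (1 − 0.947)^2 = 0.9972
ΔR = 0.9972 − 0.947 = 0.0502

0.0502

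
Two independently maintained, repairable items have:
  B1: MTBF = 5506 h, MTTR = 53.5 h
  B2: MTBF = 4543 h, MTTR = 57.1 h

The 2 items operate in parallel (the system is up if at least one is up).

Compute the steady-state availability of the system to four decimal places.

A(B1) = MTBF/(MTBF+MTTR) = 5506/(5506+53.5) = 0.990377
A(B2) = MTBF/(MTBF+MTTR) = 4543/(4543+57.1) = 0.987587
Parallel availability: 1 − (1 − 0.990377)(1 − 0.987587) = 0.9999

0.9999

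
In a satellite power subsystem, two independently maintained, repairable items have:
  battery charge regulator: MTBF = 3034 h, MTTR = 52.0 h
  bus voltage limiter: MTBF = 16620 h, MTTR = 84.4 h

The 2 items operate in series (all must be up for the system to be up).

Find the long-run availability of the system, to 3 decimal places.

A(battery charge regulator) = MTBF/(MTBF+MTTR) = 3034/(3034+52.0) = 0.983150
A(bus voltage limiter) = MTBF/(MTBF+MTTR) = 16620/(16620+84.4) = 0.994947
Series availability: 0.983150 × 0.994947 = 0.978

0.978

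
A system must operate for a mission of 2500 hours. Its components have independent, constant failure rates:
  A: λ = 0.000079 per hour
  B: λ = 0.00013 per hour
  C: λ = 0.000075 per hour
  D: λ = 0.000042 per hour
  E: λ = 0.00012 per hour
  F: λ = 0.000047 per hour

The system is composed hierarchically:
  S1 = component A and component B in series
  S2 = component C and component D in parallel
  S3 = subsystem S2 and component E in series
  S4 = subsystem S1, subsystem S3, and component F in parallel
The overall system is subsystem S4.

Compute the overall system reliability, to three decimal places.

R(A) = exp(−0.000079 × 2500) = 0.82078
R(B) = exp(−0.00013 × 2500) = 0.72253
R(C) = exp(−0.000075 × 2500) = 0.82903
R(D) = exp(−0.000042 × 2500) = 0.90032
R(E) = exp(−0.00012 × 2500) = 0.74082
R(F) = exp(−0.000047 × 2500) = 0.88914
Series (A and B): 0.82078 × 0.72253 = 0.59304
Parallel (C and D): 1 − (1 − 0.82903)(1 − 0.90032) = 0.98296
Series ([0.98296] and E): 0.98296 × 0.74082 = 0.72820
Parallel ([0.59304], [0.72820], and F): 1 − (1 − 0.59304)(1 − 0.72820)(1 − 0.88914) = 0.988

0.988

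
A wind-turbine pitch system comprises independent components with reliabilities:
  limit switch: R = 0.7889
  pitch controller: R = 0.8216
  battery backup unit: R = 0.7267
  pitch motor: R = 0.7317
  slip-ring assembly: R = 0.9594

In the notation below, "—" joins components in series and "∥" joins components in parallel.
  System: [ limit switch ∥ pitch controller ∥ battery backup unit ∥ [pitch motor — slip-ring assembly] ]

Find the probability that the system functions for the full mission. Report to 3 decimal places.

0.997

Series (pitch motor and slip-ring assembly): 0.73170 × 0.95940 = 0.70199
Parallel (limit switch, pitch controller, battery backup unit, and [0.70199]): 1 − (1 − 0.78890)(1 − 0.82160)(1 − 0.72670)(1 − 0.70199) = 0.997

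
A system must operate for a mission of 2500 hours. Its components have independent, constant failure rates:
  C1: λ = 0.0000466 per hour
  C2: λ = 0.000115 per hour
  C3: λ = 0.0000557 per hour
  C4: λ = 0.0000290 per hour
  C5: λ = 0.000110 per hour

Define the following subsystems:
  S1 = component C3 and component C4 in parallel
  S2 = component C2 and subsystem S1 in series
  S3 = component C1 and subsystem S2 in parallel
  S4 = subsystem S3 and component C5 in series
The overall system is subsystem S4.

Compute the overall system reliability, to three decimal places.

R(C1) = exp(−0.0000466 × 2500) = 0.89003
R(C2) = exp(−0.000115 × 2500) = 0.75014
R(C3) = exp(−0.0000557 × 2500) = 0.87001
R(C4) = exp(−0.0000290 × 2500) = 0.93007
R(C5) = exp(−0.000110 × 2500) = 0.75957
Parallel (C3 and C4): 1 − (1 − 0.87001)(1 − 0.93007) = 0.99091
Series (C2 and [0.99091]): 0.75014 × 0.99091 = 0.74332
Parallel (C1 and [0.74332]): 1 − (1 − 0.89003)(1 − 0.74332) = 0.97177
Series ([0.97177] and C5): 0.97177 × 0.75957 = 0.738

0.738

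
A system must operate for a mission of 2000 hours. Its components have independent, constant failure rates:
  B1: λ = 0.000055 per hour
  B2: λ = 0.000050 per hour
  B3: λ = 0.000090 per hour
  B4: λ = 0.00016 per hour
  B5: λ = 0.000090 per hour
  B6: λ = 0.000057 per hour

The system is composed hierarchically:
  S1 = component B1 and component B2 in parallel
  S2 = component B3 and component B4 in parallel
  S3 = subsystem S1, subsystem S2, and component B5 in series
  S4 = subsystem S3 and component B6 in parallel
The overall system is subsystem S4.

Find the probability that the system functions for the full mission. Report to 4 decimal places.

R(B1) = exp(−0.000055 × 2000) = 0.895834
R(B2) = exp(−0.000050 × 2000) = 0.904837
R(B3) = exp(−0.000090 × 2000) = 0.835270
R(B4) = exp(−0.00016 × 2000) = 0.726149
R(B5) = exp(−0.000090 × 2000) = 0.835270
R(B6) = exp(−0.000057 × 2000) = 0.892258
Parallel (B1 and B2): 1 − (1 − 0.895834)(1 − 0.904837) = 0.990087
Parallel (B3 and B4): 1 − (1 − 0.835270)(1 − 0.726149) = 0.954889
Series ([0.990087], [0.954889], and B5): 0.990087 × 0.954889 × 0.835270 = 0.789684
Parallel ([0.789684] and B6): 1 − (1 − 0.789684)(1 − 0.892258) = 0.9773

0.9773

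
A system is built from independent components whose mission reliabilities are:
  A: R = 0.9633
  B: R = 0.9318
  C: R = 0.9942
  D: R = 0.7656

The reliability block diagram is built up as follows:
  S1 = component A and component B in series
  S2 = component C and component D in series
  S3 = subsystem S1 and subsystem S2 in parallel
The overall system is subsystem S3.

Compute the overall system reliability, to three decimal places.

0.976

Series (A and B): 0.96330 × 0.93180 = 0.89760
Series (C and D): 0.99420 × 0.76560 = 0.76116
Parallel ([0.89760] and [0.76116]): 1 − (1 − 0.89760)(1 − 0.76116) = 0.976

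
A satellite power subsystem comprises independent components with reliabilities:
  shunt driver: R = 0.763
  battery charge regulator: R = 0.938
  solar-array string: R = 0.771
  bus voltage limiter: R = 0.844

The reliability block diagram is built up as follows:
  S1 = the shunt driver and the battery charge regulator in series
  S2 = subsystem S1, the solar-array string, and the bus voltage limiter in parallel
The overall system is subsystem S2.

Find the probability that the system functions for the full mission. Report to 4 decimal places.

0.9898

Series (shunt driver and battery charge regulator): 0.763000 × 0.938000 = 0.715694
Parallel ([0.715694], solar-array string, and bus voltage limiter): 1 − (1 − 0.715694)(1 − 0.771000)(1 − 0.844000) = 0.9898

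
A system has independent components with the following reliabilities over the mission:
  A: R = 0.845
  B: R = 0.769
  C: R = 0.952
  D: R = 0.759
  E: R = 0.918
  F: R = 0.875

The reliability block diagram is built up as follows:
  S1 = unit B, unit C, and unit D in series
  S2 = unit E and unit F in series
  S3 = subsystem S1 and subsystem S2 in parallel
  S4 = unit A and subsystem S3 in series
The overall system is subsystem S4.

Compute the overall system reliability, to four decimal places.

0.7711

Series (B, C, and D): 0.769000 × 0.952000 × 0.759000 = 0.555655
Series (E and F): 0.918000 × 0.875000 = 0.803250
Parallel ([0.555655] and [0.803250]): 1 − (1 − 0.555655)(1 − 0.803250) = 0.912575
Series (A and [0.912575]): 0.845000 × 0.912575 = 0.7711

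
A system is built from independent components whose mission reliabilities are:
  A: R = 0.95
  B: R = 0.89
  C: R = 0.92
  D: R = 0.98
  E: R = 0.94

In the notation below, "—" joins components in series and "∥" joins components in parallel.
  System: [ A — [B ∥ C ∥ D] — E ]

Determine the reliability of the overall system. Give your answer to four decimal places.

0.8928

Parallel (B, C, and D): 1 − (1 − 0.890000)(1 − 0.920000)(1 − 0.980000) = 0.999824
Series (A, [0.999824], and E): 0.950000 × 0.999824 × 0.940000 = 0.8928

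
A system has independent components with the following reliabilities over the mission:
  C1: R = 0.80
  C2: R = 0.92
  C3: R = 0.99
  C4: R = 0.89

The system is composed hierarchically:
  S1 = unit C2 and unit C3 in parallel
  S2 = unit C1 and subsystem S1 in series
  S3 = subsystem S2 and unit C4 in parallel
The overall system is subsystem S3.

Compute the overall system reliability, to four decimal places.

0.9779

Parallel (C2 and C3): 1 − (1 − 0.920000)(1 − 0.990000) = 0.999200
Series (C1 and [0.999200]): 0.800000 × 0.999200 = 0.799360
Parallel ([0.799360] and C4): 1 − (1 − 0.799360)(1 − 0.890000) = 0.9779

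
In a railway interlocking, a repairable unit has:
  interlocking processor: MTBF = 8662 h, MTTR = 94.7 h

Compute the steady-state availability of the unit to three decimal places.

A(interlocking processor) = MTBF/(MTBF+MTTR) = 8662/(8662+94.7) = 0.989

0.989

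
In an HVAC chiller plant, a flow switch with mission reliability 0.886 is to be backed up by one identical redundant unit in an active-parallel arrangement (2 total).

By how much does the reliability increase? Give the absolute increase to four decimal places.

0.1010

R_before = 0.886
R_after = 1 − (1 − 0.886)^2 = 0.9870
ΔR = 0.9870 − 0.886 = 0.1010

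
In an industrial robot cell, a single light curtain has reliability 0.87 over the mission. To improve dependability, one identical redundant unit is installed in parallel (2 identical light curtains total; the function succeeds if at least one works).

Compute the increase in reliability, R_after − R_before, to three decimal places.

0.113

R_before = 0.87
R_after = 1 − (1 − 0.87)^2 = 0.983
ΔR = 0.983 − 0.87 = 0.113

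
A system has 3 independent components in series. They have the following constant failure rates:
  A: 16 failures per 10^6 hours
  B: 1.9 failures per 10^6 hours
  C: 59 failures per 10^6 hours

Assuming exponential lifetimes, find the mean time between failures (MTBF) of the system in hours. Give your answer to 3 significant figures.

13000

Series of exponential components: λ_sys = Σ λ_i
λ_sys = 0.000016 + 0.0000019 + 0.000059 = 7.6900e-05 /h
MTBF = 1 / λ_sys = 13000 h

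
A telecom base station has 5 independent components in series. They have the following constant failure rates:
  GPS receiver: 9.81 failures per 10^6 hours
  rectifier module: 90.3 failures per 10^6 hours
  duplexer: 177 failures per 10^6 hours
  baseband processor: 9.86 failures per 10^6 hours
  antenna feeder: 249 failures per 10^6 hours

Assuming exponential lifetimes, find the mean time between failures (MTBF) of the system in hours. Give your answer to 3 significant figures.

1870

Series of exponential components: λ_sys = Σ λ_i
λ_sys = 0.00000981 + 0.0000903 + 0.000177 + 0.00000986 + 0.000249 = 5.3597e-04 /h
MTBF = 1 / λ_sys = 1870 h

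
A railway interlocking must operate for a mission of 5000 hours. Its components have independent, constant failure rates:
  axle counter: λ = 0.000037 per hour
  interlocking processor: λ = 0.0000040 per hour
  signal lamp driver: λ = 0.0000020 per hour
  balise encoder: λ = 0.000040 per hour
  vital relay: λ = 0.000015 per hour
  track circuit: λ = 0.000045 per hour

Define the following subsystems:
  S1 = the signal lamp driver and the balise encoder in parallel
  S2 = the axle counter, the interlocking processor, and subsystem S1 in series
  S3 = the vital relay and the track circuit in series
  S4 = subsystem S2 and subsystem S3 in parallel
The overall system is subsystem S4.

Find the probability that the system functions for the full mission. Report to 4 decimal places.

R(axle counter) = exp(−0.000037 × 5000) = 0.831104
R(interlocking processor) = exp(−0.0000040 × 5000) = 0.980199
R(signal lamp driver) = exp(−0.0000020 × 5000) = 0.990050
R(balise encoder) = exp(−0.000040 × 5000) = 0.818731
R(vital relay) = exp(−0.000015 × 5000) = 0.927743
R(track circuit) = exp(−0.000045 × 5000) = 0.798516
Parallel (signal lamp driver and balise encoder): 1 − (1 − 0.990050)(1 − 0.818731) = 0.998196
Series (axle counter, interlocking processor, and [0.998196]): 0.831104 × 0.980199 × 0.998196 = 0.813178
Series (vital relay and track circuit): 0.927743 × 0.798516 = 0.740818
Parallel ([0.813178] and [0.740818]): 1 − (1 − 0.813178)(1 − 0.740818) = 0.9516

0.9516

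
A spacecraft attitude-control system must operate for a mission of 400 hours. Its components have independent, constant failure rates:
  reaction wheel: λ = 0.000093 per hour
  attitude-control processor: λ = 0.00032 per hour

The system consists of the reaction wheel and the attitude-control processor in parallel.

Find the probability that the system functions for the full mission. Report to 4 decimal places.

0.9956

R(reaction wheel) = exp(−0.000093 × 400) = 0.963483
R(attitude-control processor) = exp(−0.00032 × 400) = 0.879853
Parallel (reaction wheel and attitude-control processor): 1 − (1 − 0.963483)(1 − 0.879853) = 0.9956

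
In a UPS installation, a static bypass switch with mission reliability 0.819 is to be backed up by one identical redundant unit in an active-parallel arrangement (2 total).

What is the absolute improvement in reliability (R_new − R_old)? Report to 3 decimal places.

R_before = 0.819
R_after = 1 − (1 − 0.819)^2 = 0.967
ΔR = 0.967 − 0.819 = 0.148

0.148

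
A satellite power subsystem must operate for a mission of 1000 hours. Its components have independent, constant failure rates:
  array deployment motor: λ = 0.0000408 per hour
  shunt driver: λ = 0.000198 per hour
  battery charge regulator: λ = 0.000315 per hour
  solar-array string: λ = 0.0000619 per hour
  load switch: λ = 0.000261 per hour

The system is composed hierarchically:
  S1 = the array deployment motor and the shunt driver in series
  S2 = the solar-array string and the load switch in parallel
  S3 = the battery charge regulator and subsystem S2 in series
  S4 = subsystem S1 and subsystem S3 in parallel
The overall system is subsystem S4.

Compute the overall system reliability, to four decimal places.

0.9405

R(array deployment motor) = exp(−0.0000408 × 1000) = 0.960021
R(shunt driver) = exp(−0.000198 × 1000) = 0.820370
R(battery charge regulator) = exp(−0.000315 × 1000) = 0.729789
R(solar-array string) = exp(−0.0000619 × 1000) = 0.939977
R(load switch) = exp(−0.000261 × 1000) = 0.770281
Series (array deployment motor and shunt driver): 0.960021 × 0.820370 = 0.787572
Parallel (solar-array string and load switch): 1 − (1 − 0.939977)(1 − 0.770281) = 0.986212
Series (battery charge regulator and [0.986212]): 0.729789 × 0.986212 = 0.719727
Parallel ([0.787572] and [0.719727]): 1 − (1 − 0.787572)(1 − 0.719727) = 0.9405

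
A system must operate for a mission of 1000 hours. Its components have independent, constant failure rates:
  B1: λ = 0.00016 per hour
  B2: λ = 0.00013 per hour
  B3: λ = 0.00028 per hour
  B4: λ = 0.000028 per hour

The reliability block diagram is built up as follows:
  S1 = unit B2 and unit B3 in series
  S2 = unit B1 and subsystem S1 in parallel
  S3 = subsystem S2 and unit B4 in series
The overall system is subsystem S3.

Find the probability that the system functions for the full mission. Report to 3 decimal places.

R(B1) = exp(−0.00016 × 1000) = 0.85214
R(B2) = exp(−0.00013 × 1000) = 0.87810
R(B3) = exp(−0.00028 × 1000) = 0.75578
R(B4) = exp(−0.000028 × 1000) = 0.97239
Series (B2 and B3): 0.87810 × 0.75578 = 0.66365
Parallel (B1 and [0.66365]): 1 − (1 − 0.85214)(1 − 0.66365) = 0.95027
Series ([0.95027] and B4): 0.95027 × 0.97239 = 0.924

0.924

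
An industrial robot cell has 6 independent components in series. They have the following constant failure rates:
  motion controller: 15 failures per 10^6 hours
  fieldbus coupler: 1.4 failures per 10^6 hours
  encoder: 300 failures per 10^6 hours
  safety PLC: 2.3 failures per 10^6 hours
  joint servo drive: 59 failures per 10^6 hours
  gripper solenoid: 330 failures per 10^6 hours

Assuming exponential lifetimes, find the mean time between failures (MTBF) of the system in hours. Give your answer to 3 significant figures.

Series of exponential components: λ_sys = Σ λ_i
λ_sys = 0.000015 + 0.0000014 + 0.00030 + 0.0000023 + 0.000059 + 0.00033 = 7.0770e-04 /h
MTBF = 1 / λ_sys = 1410 h

1410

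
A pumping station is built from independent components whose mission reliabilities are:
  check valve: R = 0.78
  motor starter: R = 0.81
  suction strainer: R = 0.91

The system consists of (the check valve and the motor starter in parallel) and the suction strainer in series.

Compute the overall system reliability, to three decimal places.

Parallel (check valve and motor starter): 1 − (1 − 0.78000)(1 − 0.81000) = 0.95820
Series ([0.95820] and suction strainer): 0.95820 × 0.91000 = 0.872

0.872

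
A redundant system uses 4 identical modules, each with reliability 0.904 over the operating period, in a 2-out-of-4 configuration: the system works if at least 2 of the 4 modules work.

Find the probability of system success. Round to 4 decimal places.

0.9967

R = Σ_{i=2}^{4} C(4,i) p^i (1−p)^{4−i} with p = 0.904
C(4,2)·0.904^2·0.096^2 = 0.045189
C(4,3)·0.904^3·0.096^1 = 0.283685
C(4,4)·0.904^4·0.096^0 = 0.667842
Sum = 0.9967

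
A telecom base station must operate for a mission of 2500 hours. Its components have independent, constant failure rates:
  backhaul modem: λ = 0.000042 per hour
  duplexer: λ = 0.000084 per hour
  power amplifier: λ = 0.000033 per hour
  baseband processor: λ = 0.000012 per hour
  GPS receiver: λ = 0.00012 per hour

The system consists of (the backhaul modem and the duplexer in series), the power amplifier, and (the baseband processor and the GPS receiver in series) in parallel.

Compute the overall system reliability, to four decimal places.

R(backhaul modem) = exp(−0.000042 × 2500) = 0.900325
R(duplexer) = exp(−0.000084 × 2500) = 0.810584
R(power amplifier) = exp(−0.000033 × 2500) = 0.920811
R(baseband processor) = exp(−0.000012 × 2500) = 0.970446
R(GPS receiver) = exp(−0.00012 × 2500) = 0.740818
Series (backhaul modem and duplexer): 0.900325 × 0.810584 = 0.729789
Series (baseband processor and GPS receiver): 0.970446 × 0.740818 = 0.718924
Parallel ([0.729789], power amplifier, and [0.718924]): 1 − (1 − 0.729789)(1 − 0.920811)(1 − 0.718924) = 0.9940

0.9940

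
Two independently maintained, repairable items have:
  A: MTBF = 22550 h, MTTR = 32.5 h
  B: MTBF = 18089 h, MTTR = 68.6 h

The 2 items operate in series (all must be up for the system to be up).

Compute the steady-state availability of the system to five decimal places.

A(A) = MTBF/(MTBF+MTTR) = 22550/(22550+32.5) = 0.998561
A(B) = MTBF/(MTBF+MTTR) = 18089/(18089+68.6) = 0.996222
Series availability: 0.998561 × 0.996222 = 0.99479

0.99479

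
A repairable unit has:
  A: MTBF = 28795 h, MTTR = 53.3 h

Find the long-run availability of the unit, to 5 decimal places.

0.99815

A(A) = MTBF/(MTBF+MTTR) = 28795/(28795+53.3) = 0.99815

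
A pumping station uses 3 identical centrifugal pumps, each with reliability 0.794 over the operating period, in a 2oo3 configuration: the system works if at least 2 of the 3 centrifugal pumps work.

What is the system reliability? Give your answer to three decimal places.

R = Σ_{i=2}^{3} C(3,i) p^i (1−p)^{3−i} with p = 0.794
C(3,2)·0.794^2·0.206^1 = 0.38961
C(3,3)·0.794^3·0.206^0 = 0.50057
Sum = 0.890

0.890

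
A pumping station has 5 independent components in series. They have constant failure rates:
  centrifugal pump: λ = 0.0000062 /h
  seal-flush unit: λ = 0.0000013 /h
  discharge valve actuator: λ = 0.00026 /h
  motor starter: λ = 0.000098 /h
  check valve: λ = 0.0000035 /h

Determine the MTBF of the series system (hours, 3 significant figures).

Series of exponential components: λ_sys = Σ λ_i
λ_sys = 0.0000062 + 0.0000013 + 0.00026 + 0.000098 + 0.0000035 = 3.6900e-04 /h
MTBF = 1 / λ_sys = 2710 h

2710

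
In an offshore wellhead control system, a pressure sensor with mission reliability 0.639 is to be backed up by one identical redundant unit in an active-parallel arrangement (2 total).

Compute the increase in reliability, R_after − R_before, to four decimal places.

R_before = 0.639
R_after = 1 − (1 − 0.639)^2 = 0.8697
ΔR = 0.8697 − 0.639 = 0.2307

0.2307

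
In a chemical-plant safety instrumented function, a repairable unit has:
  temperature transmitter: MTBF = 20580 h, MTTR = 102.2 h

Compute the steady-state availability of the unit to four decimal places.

0.9951

A(temperature transmitter) = MTBF/(MTBF+MTTR) = 20580/(20580+102.2) = 0.9951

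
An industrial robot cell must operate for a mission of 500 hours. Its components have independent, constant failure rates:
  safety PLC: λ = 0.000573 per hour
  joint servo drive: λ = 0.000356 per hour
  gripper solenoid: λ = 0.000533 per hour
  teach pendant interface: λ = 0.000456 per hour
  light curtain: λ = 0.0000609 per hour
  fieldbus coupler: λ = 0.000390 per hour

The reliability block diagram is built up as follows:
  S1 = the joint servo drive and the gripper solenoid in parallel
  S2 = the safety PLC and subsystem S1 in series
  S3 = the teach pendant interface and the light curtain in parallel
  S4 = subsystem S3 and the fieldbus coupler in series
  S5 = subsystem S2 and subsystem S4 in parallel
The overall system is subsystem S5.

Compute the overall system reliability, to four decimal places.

R(safety PLC) = exp(−0.000573 × 500) = 0.750887
R(joint servo drive) = exp(−0.000356 × 500) = 0.836942
R(gripper solenoid) = exp(−0.000533 × 500) = 0.766056
R(teach pendant interface) = exp(−0.000456 × 500) = 0.796124
R(light curtain) = exp(−0.0000609 × 500) = 0.970009
R(fieldbus coupler) = exp(−0.000390 × 500) = 0.822835
Parallel (joint servo drive and gripper solenoid): 1 − (1 − 0.836942)(1 − 0.766056) = 0.961854
Series (safety PLC and [0.961854]): 0.750887 × 0.961854 = 0.722244
Parallel (teach pendant interface and light curtain): 1 − (1 − 0.796124)(1 − 0.970009) = 0.993886
Series ([0.993886] and fieldbus coupler): 0.993886 × 0.822835 = 0.817804
Parallel ([0.722244] and [0.817804]): 1 − (1 − 0.722244)(1 − 0.817804) = 0.9494

0.9494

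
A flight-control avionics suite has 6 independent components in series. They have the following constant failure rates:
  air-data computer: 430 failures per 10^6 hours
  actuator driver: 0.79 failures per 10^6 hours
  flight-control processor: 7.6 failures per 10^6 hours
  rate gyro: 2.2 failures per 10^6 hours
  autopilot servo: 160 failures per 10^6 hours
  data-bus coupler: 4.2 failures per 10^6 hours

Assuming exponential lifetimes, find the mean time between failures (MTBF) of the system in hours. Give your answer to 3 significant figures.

1650

Series of exponential components: λ_sys = Σ λ_i
λ_sys = 0.00043 + 0.00000079 + 0.0000076 + 0.0000022 + 0.00016 + 0.0000042 = 6.0479e-04 /h
MTBF = 1 / λ_sys = 1650 h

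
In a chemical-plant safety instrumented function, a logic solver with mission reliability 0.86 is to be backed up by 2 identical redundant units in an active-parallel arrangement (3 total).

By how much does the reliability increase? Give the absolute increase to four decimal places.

0.1373

R_before = 0.86
R_after = 1 − (1 − 0.86)^3 = 0.9973
ΔR = 0.9973 − 0.86 = 0.1373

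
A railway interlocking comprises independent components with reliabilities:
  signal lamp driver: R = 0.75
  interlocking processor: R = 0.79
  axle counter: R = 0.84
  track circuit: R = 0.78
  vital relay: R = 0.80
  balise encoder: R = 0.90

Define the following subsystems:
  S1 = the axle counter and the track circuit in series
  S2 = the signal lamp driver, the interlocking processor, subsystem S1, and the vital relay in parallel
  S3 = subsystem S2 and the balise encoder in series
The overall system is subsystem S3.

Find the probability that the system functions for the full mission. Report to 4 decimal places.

0.8967

Series (axle counter and track circuit): 0.840000 × 0.780000 = 0.655200
Parallel (signal lamp driver, interlocking processor, [0.655200], and vital relay): 1 − (1 − 0.750000)(1 − 0.790000)(1 − 0.655200)(1 − 0.800000) = 0.996380
Series ([0.996380] and balise encoder): 0.996380 × 0.900000 = 0.8967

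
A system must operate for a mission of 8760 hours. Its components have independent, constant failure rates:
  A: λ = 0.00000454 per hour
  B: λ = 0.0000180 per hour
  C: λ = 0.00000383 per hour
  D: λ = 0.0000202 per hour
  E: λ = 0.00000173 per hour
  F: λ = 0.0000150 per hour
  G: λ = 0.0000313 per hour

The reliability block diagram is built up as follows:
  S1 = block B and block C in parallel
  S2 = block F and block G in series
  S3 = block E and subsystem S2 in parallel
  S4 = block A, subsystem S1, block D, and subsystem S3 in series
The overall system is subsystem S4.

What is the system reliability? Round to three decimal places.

0.797

R(A) = exp(−0.00000454 × 8760) = 0.96101
R(B) = exp(−0.0000180 × 8760) = 0.85412
R(C) = exp(−0.00000383 × 8760) = 0.96701
R(D) = exp(−0.0000202 × 8760) = 0.83782
R(E) = exp(−0.00000173 × 8760) = 0.98496
R(F) = exp(−0.0000150 × 8760) = 0.87687
R(G) = exp(−0.0000313 × 8760) = 0.76019
Parallel (B and C): 1 − (1 − 0.85412)(1 − 0.96701) = 0.99519
Series (F and G): 0.87687 × 0.76019 = 0.66659
Parallel (E and [0.66659]): 1 − (1 − 0.98496)(1 − 0.66659) = 0.99499
Series (A, [0.99519], D, and [0.99499]): 0.96101 × 0.99519 × 0.83782 × 0.99499 = 0.797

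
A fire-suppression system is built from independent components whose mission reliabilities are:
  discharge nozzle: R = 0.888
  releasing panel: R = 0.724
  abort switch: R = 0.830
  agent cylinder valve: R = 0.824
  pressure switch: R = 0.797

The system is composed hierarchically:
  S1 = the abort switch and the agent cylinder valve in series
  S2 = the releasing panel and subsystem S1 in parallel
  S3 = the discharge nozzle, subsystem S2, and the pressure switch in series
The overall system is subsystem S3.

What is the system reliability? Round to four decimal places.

Series (abort switch and agent cylinder valve): 0.830000 × 0.824000 = 0.683920
Parallel (releasing panel and [0.683920]): 1 − (1 − 0.724000)(1 − 0.683920) = 0.912762
Series (discharge nozzle, [0.912762], and pressure switch): 0.888000 × 0.912762 × 0.797000 = 0.6460

0.6460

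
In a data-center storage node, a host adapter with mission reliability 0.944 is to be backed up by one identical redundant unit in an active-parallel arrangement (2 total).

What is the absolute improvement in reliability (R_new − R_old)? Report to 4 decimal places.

R_before = 0.944
R_after = 1 − (1 − 0.944)^2 = 0.9969
ΔR = 0.9969 − 0.944 = 0.0529

0.0529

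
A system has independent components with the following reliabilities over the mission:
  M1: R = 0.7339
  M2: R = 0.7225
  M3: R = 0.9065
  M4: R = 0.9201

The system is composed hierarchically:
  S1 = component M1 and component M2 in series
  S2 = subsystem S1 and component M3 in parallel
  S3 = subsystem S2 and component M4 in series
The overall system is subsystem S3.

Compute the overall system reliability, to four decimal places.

0.8797

Series (M1 and M2): 0.733900 × 0.722500 = 0.530243
Parallel ([0.530243] and M3): 1 − (1 − 0.530243)(1 − 0.906500) = 0.956078
Series ([0.956078] and M4): 0.956078 × 0.920100 = 0.8797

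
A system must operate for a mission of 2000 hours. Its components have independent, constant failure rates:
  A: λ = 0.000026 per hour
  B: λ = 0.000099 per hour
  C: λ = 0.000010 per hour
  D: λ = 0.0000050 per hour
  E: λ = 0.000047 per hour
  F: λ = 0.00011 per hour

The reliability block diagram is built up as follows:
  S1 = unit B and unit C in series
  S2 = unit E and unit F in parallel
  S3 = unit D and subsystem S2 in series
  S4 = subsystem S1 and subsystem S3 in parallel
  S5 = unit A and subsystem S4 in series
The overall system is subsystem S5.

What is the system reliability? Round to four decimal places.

0.9442

R(A) = exp(−0.000026 × 2000) = 0.949329
R(B) = exp(−0.000099 × 2000) = 0.820370
R(C) = exp(−0.000010 × 2000) = 0.980199
R(D) = exp(−0.0000050 × 2000) = 0.990050
R(E) = exp(−0.000047 × 2000) = 0.910283
R(F) = exp(−0.00011 × 2000) = 0.802519
Series (B and C): 0.820370 × 0.980199 = 0.804126
Parallel (E and F): 1 − (1 − 0.910283)(1 − 0.802519) = 0.982283
Series (D and [0.982283]): 0.990050 × 0.982283 = 0.972509
Parallel ([0.804126] and [0.972509]): 1 − (1 − 0.804126)(1 − 0.972509) = 0.994615
Series (A and [0.994615]): 0.949329 × 0.994615 = 0.9442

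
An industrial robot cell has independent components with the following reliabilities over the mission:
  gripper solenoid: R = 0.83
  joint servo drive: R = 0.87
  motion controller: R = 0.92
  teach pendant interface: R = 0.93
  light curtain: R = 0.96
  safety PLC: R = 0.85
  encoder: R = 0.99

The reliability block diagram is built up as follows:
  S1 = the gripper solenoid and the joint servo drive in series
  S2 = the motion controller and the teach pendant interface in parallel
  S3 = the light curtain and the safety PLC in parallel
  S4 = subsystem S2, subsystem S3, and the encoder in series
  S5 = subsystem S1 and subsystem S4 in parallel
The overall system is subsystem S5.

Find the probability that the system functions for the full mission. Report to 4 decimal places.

0.9940

Series (gripper solenoid and joint servo drive): 0.830000 × 0.870000 = 0.722100
Parallel (motion controller and teach pendant interface): 1 − (1 − 0.920000)(1 − 0.930000) = 0.994400
Parallel (light curtain and safety PLC): 1 − (1 − 0.960000)(1 − 0.850000) = 0.994000
Series ([0.994400], [0.994000], and encoder): 0.994400 × 0.994000 × 0.990000 = 0.978549
Parallel ([0.722100] and [0.978549]): 1 − (1 − 0.722100)(1 − 0.978549) = 0.9940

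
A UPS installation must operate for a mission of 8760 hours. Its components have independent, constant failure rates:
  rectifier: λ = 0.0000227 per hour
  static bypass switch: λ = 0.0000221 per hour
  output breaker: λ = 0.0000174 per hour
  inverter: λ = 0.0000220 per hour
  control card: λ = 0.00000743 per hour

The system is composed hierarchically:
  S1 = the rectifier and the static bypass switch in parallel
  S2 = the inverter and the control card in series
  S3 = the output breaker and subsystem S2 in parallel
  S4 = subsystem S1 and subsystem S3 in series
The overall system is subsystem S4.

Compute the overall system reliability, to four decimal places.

0.9372

R(rectifier) = exp(−0.0000227 × 8760) = 0.819671
R(static bypass switch) = exp(−0.0000221 × 8760) = 0.823991
R(output breaker) = exp(−0.0000174 × 8760) = 0.858624
R(inverter) = exp(−0.0000220 × 8760) = 0.824713
R(control card) = exp(−0.00000743 × 8760) = 0.936986
Parallel (rectifier and static bypass switch): 1 − (1 − 0.819671)(1 − 0.823991) = 0.968260
Series (inverter and control card): 0.824713 × 0.936986 = 0.772745
Parallel (output breaker and [0.772745]): 1 − (1 − 0.858624)(1 − 0.772745) = 0.967872
Series ([0.968260] and [0.967872]): 0.968260 × 0.967872 = 0.9372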